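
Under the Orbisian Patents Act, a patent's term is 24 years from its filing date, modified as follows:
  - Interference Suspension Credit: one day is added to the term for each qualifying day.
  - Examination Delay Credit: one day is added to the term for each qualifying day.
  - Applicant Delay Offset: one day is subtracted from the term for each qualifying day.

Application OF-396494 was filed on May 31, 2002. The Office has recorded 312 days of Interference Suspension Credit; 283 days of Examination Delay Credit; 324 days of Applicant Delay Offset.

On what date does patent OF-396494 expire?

Base term: filing date + 24 years → 31 May 2026.
Interference Suspension Credit: +312 days → 8 April 2027.
Examination Delay Credit: +283 days → 16 January 2028.
Applicant Delay Offset: −324 days → 26 February 2027.

February 26, 2027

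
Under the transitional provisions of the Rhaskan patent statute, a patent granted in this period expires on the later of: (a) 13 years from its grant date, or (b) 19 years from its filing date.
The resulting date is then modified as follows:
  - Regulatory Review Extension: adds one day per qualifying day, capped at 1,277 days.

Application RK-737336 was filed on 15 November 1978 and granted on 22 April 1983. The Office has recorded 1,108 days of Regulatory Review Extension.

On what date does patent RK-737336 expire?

November 27, 2000

(a) grant + 13 years → 22 April 1996.
(b) filing + 19 years → 15 November 1997.
Later of the two: 15 November 1997.
Regulatory Review Extension: 1108 days (within the 1277-day cap) → +1108 days → 27 November 2000.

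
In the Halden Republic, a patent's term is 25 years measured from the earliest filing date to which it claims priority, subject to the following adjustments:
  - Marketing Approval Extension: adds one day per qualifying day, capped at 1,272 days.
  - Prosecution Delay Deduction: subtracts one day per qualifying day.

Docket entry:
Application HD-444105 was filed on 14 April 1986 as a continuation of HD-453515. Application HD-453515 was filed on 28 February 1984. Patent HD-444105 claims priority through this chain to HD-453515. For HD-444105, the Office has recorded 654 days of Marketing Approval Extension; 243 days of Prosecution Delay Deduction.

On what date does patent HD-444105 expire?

Earliest priority filing: 28 February 1984.
Base term: 28 February 1984 + 25 years → 28 February 2009.
Marketing Approval Extension: 654 days (within the 1272-day cap) → +654 days → 14 December 2010.
Prosecution Delay Deduction: −243 days → 15 April 2010.

2010-04-15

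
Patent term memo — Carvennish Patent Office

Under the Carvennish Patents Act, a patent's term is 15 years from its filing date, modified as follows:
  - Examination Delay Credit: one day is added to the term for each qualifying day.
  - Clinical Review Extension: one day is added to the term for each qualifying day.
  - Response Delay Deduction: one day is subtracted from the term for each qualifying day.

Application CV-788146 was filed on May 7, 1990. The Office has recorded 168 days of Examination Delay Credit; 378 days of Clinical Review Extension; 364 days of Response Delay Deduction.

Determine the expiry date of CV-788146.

November 5, 2005

Base term: filing date + 15 years → 7 May 2005.
Examination Delay Credit: +168 days → 22 October 2005.
Clinical Review Extension: +378 days → 4 November 2006.
Response Delay Deduction: −364 days → 5 November 2005.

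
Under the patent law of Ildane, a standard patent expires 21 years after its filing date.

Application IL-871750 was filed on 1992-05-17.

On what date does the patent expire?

Filing date + 21 years → 17 May 2013.

2013-05-17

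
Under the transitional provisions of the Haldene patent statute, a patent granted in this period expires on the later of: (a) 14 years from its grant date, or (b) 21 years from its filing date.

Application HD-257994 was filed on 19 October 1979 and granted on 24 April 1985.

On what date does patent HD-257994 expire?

(a) grant + 14 years → 24 April 1999.
(b) filing + 21 years → 19 October 2000.
Later of the two: 19 October 2000.

October 19, 2000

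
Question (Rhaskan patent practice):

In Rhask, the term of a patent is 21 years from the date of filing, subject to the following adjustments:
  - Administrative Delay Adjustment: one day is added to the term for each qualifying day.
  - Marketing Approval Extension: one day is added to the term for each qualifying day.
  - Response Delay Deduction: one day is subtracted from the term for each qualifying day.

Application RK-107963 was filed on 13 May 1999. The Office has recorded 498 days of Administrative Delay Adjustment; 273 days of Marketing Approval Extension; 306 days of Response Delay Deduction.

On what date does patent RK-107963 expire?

Base term: filing date + 21 years → 13 May 2020.
Administrative Delay Adjustment: +498 days → 23 September 2021.
Marketing Approval Extension: +273 days → 23 June 2022.
Response Delay Deduction: −306 days → 21 August 2021.

August 21, 2021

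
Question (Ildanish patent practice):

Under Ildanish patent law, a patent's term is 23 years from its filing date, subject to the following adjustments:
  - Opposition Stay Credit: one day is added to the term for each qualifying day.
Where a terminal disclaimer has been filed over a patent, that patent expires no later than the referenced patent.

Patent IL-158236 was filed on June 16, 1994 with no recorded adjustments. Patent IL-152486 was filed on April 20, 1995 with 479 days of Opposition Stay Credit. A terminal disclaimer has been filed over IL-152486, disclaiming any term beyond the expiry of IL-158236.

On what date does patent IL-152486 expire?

Natural term of IL-152486:
  Base: filing + 23 years → 20 April 2018.
  Opposition Stay Credit: +479 days → 12 August 2019.
Expiry of referenced patent IL-158236:
  Base: filing + 23 years → 16 June 2017.
Terminal disclaimer: IL-152486 expires on the earlier of 12 August 2019 and 16 June 2017.

June 16, 2017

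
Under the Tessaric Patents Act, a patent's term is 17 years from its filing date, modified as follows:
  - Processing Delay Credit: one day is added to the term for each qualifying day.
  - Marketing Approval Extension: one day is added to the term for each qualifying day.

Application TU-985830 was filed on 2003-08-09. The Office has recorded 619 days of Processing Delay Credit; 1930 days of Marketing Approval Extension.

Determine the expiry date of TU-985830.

Base term: filing date + 17 years → 9 August 2020.
Processing Delay Credit: +619 days → 20 April 2022.
Marketing Approval Extension: +1930 days → 2 August 2027.

August 2, 2027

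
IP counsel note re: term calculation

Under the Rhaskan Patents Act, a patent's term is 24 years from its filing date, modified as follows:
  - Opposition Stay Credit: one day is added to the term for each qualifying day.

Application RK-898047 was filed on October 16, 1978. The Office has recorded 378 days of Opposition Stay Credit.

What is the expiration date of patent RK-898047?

Base term: filing date + 24 years → 16 October 2002.
Opposition Stay Credit: +378 days → 29 October 2003.

October 29, 2003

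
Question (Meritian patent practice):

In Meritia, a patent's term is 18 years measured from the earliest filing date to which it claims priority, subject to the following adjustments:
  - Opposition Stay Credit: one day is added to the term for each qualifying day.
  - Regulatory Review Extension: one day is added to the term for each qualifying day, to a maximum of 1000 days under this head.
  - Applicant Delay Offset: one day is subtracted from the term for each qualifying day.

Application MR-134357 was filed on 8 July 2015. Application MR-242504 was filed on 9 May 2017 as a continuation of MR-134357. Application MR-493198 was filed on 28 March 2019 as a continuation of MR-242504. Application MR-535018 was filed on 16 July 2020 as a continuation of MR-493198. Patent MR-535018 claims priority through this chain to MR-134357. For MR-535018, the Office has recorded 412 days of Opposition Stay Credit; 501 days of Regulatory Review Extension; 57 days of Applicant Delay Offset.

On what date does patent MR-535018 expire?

November 11, 2035

Earliest priority filing: 8 July 2015.
Base term: 8 July 2015 + 18 years → 8 July 2033.
Opposition Stay Credit: +412 days → 24 August 2034.
Regulatory Review Extension: 501 days (within the 1000-day cap) → +501 days → 7 January 2036.
Applicant Delay Offset: −57 days → 11 November 2035.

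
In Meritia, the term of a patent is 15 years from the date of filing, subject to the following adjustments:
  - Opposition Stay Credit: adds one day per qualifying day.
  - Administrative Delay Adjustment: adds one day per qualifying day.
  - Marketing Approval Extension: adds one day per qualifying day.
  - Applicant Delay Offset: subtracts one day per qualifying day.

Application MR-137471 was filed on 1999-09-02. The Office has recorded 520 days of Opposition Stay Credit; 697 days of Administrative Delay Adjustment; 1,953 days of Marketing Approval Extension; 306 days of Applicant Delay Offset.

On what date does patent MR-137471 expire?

2022-07-06

Base term: filing date + 15 years → 2 September 2014.
Opposition Stay Credit: +520 days → 4 February 2016.
Administrative Delay Adjustment: +697 days → 1 January 2018.
Marketing Approval Extension: +1953 days → 8 May 2023.
Applicant Delay Offset: −306 days → 6 July 2022.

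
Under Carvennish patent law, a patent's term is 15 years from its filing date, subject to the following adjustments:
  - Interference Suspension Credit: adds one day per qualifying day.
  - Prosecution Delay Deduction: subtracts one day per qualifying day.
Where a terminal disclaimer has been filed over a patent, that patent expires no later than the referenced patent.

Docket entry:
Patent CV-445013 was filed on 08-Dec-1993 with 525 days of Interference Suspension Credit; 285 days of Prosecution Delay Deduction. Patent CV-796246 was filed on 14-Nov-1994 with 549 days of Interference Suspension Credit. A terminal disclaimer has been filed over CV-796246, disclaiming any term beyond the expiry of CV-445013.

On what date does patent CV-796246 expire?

August 5, 2009

Natural term of CV-796246:
  Base: filing + 15 years → 14 November 2009.
  Interference Suspension Credit: +549 days → 17 May 2011.
Expiry of referenced patent CV-445013:
  Base: filing + 15 years → 8 December 2008.
  Interference Suspension Credit: +525 days → 17 May 2010.
  Prosecution Delay Deduction: −285 days → 5 August 2009.
Terminal disclaimer: CV-796246 expires on the earlier of 17 May 2011 and 5 August 2009.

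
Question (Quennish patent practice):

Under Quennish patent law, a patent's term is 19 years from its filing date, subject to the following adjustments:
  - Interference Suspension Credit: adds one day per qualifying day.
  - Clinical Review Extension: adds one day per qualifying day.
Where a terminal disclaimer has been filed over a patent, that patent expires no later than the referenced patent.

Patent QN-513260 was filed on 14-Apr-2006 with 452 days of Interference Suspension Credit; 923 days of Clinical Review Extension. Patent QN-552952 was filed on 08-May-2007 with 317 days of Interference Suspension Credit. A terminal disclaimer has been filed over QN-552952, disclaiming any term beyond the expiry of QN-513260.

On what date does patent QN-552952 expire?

Natural term of QN-552952:
  Base: filing + 19 years → 8 May 2026.
  Interference Suspension Credit: +317 days → 21 March 2027.
Expiry of referenced patent QN-513260:
  Base: filing + 19 years → 14 April 2025.
  Interference Suspension Credit: +452 days → 10 July 2026.
  Clinical Review Extension: +923 days → 18 January 2029.
Terminal disclaimer: QN-552952 expires on the earlier of 21 March 2027 and 18 January 2029.

2027-03-21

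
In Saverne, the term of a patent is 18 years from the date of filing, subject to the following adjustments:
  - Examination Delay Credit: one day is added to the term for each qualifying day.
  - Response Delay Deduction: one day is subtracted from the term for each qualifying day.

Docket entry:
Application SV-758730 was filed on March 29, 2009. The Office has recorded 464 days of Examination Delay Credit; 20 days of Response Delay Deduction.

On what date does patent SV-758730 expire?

Base term: filing date + 18 years → 29 March 2027.
Examination Delay Credit: +464 days → 5 July 2028.
Response Delay Deduction: −20 days → 15 June 2028.

2028-06-15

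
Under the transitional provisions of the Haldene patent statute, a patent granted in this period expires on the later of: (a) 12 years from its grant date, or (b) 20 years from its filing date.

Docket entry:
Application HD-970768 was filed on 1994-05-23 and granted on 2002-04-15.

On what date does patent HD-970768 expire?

(a) grant + 12 years → 15 April 2014.
(b) filing + 20 years → 23 May 2014.
Later of the two: 23 May 2014.

May 23, 2014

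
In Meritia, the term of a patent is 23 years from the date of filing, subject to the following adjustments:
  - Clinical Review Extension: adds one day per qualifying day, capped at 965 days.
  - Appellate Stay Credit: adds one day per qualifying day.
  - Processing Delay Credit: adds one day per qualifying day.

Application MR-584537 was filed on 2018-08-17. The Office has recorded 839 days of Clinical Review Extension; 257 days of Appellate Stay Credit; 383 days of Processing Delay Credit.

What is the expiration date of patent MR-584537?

Base term: filing date + 23 years → 17 August 2041.
Clinical Review Extension: 839 days (within the 965-day cap) → +839 days → 4 December 2043.
Appellate Stay Credit: +257 days → 17 August 2044.
Processing Delay Credit: +383 days → 4 September 2045.

2045-09-04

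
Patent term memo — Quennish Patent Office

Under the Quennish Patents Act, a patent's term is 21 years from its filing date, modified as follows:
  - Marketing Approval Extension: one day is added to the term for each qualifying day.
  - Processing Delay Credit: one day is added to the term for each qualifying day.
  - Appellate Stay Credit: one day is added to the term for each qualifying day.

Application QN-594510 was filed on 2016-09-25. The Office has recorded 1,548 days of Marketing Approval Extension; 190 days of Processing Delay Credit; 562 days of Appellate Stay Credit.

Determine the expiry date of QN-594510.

Base term: filing date + 21 years → 25 September 2037.
Marketing Approval Extension: +1548 days → 21 December 2041.
Processing Delay Credit: +190 days → 29 June 2042.
Appellate Stay Credit: +562 days → 12 January 2044.

January 12, 2044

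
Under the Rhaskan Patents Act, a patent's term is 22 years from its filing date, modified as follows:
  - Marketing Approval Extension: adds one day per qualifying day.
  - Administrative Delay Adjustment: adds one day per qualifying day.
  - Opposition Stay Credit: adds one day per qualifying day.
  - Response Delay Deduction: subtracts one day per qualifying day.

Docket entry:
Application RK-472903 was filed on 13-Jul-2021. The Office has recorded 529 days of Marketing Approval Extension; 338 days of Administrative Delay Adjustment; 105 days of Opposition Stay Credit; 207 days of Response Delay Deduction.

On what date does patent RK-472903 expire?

Base term: filing date + 22 years → 13 July 2043.
Marketing Approval Extension: +529 days → 23 December 2044.
Administrative Delay Adjustment: +338 days → 26 November 2045.
Opposition Stay Credit: +105 days → 11 March 2046.
Response Delay Deduction: −207 days → 16 August 2045.

August 16, 2045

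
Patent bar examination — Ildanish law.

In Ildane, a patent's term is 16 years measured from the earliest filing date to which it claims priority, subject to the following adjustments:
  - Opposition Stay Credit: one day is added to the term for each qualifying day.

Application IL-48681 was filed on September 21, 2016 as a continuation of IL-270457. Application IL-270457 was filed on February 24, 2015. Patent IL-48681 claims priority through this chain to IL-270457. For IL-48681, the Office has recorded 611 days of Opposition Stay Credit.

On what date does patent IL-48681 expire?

Earliest priority filing: 24 February 2015.
Base term: 24 February 2015 + 16 years → 24 February 2031.
Opposition Stay Credit: +611 days → 27 October 2032.

October 27, 2032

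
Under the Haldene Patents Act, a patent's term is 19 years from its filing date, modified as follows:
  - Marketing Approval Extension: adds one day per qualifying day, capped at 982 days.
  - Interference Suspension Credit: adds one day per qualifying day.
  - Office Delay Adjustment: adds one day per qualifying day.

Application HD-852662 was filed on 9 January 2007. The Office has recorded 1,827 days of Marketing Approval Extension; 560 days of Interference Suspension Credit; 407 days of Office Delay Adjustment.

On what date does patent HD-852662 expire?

Base term: filing date + 19 years → 9 January 2026.
Marketing Approval Extension: 1827 days claimed exceeds the 982-day cap, so +982 days → 17 September 2028.
Interference Suspension Credit: +560 days → 31 March 2030.
Office Delay Adjustment: +407 days → 12 May 2031.

2031-05-12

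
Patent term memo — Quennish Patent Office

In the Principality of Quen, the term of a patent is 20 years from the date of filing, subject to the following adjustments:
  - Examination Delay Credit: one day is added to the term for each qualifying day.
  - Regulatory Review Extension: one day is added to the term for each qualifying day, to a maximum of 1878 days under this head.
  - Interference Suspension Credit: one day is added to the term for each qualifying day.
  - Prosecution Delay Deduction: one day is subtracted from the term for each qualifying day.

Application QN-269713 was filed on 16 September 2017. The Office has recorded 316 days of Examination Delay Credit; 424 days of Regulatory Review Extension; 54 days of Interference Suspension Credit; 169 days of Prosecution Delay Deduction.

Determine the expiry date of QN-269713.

Base term: filing date + 20 years → 16 September 2037.
Examination Delay Credit: +316 days → 29 July 2038.
Regulatory Review Extension: 424 days (within the 1878-day cap) → +424 days → 26 September 2039.
Interference Suspension Credit: +54 days → 19 November 2039.
Prosecution Delay Deduction: −169 days → 3 June 2039.

2039-06-03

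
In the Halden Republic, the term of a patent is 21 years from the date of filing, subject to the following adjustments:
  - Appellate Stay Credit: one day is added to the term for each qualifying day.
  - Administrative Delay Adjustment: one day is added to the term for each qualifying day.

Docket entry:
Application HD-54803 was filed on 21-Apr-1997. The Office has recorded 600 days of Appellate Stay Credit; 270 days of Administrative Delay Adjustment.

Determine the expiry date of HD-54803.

Base term: filing date + 21 years → 21 April 2018.
Appellate Stay Credit: +600 days → 12 December 2019.
Administrative Delay Adjustment: +270 days → 7 September 2020.

September 7, 2020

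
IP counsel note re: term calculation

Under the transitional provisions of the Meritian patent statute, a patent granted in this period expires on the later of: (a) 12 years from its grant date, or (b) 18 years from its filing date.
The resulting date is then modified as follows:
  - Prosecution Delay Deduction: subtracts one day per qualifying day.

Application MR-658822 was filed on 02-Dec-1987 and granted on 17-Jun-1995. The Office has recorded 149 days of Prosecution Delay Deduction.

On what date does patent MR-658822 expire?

January 19, 2007

(a) grant + 12 years → 17 June 2007.
(b) filing + 18 years → 2 December 2005.
Later of the two: 17 June 2007.
Prosecution Delay Deduction: −149 days → 19 January 2007.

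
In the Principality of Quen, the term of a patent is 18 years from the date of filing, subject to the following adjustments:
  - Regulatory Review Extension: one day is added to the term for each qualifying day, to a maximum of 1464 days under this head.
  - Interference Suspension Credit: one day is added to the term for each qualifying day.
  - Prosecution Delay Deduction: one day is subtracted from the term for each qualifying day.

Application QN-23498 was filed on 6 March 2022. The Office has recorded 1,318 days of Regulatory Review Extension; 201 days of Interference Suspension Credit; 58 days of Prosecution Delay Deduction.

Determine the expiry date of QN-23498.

Base term: filing date + 18 years → 6 March 2040.
Regulatory Review Extension: 1318 days (within the 1464-day cap) → +1318 days → 15 October 2043.
Interference Suspension Credit: +201 days → 3 May 2044.
Prosecution Delay Deduction: −58 days → 6 March 2044.

March 6, 2044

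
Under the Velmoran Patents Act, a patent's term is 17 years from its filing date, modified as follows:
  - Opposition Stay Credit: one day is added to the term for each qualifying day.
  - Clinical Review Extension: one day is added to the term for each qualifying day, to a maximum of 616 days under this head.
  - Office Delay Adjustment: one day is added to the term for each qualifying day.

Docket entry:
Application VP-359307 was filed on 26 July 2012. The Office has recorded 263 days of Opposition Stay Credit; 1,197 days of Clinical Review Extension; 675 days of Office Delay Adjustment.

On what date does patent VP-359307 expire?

Base term: filing date + 17 years → 26 July 2029.
Opposition Stay Credit: +263 days → 15 April 2030.
Clinical Review Extension: 1197 days claimed exceeds the 616-day cap, so +616 days → 22 December 2031.
Office Delay Adjustment: +675 days → 27 October 2033.

October 27, 2033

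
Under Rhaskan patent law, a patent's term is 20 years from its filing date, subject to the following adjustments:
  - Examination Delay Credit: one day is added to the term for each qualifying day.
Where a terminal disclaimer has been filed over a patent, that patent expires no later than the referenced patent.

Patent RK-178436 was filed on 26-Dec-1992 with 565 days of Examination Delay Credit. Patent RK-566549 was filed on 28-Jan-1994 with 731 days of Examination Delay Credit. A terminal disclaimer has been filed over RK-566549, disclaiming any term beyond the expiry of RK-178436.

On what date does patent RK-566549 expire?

July 14, 2014

Natural term of RK-566549:
  Base: filing + 20 years → 28 January 2014.
  Examination Delay Credit: +731 days → 29 January 2016.
Expiry of referenced patent RK-178436:
  Base: filing + 20 years → 26 December 2012.
  Examination Delay Credit: +565 days → 14 July 2014.
Terminal disclaimer: RK-566549 expires on the earlier of 29 January 2016 and 14 July 2014.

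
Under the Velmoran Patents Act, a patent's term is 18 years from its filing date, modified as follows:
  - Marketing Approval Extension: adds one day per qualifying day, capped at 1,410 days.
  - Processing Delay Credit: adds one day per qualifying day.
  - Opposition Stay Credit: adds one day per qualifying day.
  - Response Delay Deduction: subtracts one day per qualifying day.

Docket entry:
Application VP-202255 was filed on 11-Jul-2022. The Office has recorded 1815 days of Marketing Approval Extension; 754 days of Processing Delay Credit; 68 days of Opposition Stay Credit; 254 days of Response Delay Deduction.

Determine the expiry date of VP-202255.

Base term: filing date + 18 years → 11 July 2040.
Marketing Approval Extension: 1815 days claimed exceeds the 1410-day cap, so +1410 days → 21 May 2044.
Processing Delay Credit: +754 days → 14 June 2046.
Opposition Stay Credit: +68 days → 21 August 2046.
Response Delay Deduction: −254 days → 10 December 2045.

2045-12-10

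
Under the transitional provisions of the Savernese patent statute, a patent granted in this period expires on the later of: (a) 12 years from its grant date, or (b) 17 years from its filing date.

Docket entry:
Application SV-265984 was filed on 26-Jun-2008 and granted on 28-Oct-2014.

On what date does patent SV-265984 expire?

(a) grant + 12 years → 28 October 2026.
(b) filing + 17 years → 26 June 2025.
Later of the two: 28 October 2026.

2026-10-28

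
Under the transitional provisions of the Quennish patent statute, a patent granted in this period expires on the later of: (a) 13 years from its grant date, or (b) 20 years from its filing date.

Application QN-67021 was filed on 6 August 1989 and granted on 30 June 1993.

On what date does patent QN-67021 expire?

(a) grant + 13 years → 30 June 2006.
(b) filing + 20 years → 6 August 2009.
Later of the two: 6 August 2009.

August 6, 2009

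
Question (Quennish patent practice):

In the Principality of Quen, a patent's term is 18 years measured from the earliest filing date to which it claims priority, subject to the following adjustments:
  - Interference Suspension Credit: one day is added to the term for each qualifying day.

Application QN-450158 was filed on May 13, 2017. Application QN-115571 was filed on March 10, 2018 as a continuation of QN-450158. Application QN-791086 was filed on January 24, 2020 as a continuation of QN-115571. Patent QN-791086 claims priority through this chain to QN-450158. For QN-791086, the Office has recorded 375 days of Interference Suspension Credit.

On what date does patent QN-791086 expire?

Earliest priority filing: 13 May 2017.
Base term: 13 May 2017 + 18 years → 13 May 2035.
Interference Suspension Credit: +375 days → 22 May 2036.

May 22, 2036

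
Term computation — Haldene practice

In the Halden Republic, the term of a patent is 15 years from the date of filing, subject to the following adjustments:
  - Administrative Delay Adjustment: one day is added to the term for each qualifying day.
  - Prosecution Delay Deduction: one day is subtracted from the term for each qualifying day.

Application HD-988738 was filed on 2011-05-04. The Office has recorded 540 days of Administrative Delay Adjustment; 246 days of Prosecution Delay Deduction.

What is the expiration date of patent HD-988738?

Base term: filing date + 15 years → 4 May 2026.
Administrative Delay Adjustment: +540 days → 26 October 2027.
Prosecution Delay Deduction: −246 days → 22 February 2027.

2027-02-22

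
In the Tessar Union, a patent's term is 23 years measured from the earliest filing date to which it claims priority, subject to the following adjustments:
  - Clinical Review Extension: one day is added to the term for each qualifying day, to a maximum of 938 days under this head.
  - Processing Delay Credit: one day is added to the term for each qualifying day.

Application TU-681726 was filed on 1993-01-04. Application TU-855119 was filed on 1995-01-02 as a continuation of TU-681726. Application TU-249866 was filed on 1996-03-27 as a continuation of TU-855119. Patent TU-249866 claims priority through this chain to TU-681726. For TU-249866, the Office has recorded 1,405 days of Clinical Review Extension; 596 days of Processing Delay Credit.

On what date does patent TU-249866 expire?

Earliest priority filing: 4 January 1993.
Base term: 4 January 1993 + 23 years → 4 January 2016.
Clinical Review Extension: 1405 days claimed exceeds the 938-day cap, so +938 days → 30 July 2018.
Processing Delay Credit: +596 days → 17 March 2020.

March 17, 2020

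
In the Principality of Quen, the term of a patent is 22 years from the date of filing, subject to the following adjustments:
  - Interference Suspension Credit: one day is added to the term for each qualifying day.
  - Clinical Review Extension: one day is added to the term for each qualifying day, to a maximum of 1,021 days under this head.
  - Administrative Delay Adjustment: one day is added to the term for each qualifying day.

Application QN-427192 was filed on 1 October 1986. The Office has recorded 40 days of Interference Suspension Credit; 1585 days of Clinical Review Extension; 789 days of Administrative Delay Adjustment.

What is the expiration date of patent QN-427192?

Base term: filing date + 22 years → 1 October 2008.
Interference Suspension Credit: +40 days → 10 November 2008.
Clinical Review Extension: 1585 days claimed exceeds the 1021-day cap, so +1021 days → 28 August 2011.
Administrative Delay Adjustment: +789 days → 25 October 2013.

2013-10-25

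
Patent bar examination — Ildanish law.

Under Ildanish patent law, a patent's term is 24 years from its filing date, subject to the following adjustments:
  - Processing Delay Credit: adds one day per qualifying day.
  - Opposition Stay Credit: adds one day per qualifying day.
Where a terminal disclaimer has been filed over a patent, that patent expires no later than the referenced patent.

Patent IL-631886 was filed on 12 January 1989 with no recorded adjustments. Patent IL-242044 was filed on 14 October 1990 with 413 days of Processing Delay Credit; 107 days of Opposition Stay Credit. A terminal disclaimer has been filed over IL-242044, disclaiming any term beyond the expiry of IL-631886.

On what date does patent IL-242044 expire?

Natural term of IL-242044:
  Base: filing + 24 years → 14 October 2014.
  Processing Delay Credit: +413 days → 1 December 2015.
  Opposition Stay Credit: +107 days → 17 March 2016.
Expiry of referenced patent IL-631886:
  Base: filing + 24 years → 12 January 2013.
Terminal disclaimer: IL-242044 expires on the earlier of 17 March 2016 and 12 January 2013.

January 12, 2013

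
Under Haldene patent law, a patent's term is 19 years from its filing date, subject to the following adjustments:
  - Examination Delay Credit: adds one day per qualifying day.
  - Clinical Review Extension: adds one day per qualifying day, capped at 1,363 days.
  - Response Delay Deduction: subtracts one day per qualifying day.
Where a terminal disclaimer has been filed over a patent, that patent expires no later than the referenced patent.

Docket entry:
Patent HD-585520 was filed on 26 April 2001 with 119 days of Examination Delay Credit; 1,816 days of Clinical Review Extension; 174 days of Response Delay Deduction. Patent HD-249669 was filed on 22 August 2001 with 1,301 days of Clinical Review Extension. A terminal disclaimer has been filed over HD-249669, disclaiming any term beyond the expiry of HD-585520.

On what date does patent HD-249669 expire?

Natural term of HD-249669:
  Base: filing + 19 years → 22 August 2020.
  Clinical Review Extension: 1301 days (within the 1363-day cap) → +1301 days → 15 March 2024.
Expiry of referenced patent HD-585520:
  Base: filing + 19 years → 26 April 2020.
  Examination Delay Credit: +119 days → 23 August 2020.
  Clinical Review Extension: 1816 days claimed exceeds the 1363-day cap, so +1363 days → 17 May 2024.
  Response Delay Deduction: −174 days → 25 November 2023.
Terminal disclaimer: HD-249669 expires on the earlier of 15 March 2024 and 25 November 2023.

November 25, 2023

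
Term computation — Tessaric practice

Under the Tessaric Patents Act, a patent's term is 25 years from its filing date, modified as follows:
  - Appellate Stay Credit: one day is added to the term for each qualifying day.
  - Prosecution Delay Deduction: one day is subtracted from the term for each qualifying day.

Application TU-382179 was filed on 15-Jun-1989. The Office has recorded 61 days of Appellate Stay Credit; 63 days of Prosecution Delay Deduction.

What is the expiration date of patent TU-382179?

Base term: filing date + 25 years → 15 June 2014.
Appellate Stay Credit: +61 days → 15 August 2014.
Prosecution Delay Deduction: −63 days → 13 June 2014.

June 13, 2014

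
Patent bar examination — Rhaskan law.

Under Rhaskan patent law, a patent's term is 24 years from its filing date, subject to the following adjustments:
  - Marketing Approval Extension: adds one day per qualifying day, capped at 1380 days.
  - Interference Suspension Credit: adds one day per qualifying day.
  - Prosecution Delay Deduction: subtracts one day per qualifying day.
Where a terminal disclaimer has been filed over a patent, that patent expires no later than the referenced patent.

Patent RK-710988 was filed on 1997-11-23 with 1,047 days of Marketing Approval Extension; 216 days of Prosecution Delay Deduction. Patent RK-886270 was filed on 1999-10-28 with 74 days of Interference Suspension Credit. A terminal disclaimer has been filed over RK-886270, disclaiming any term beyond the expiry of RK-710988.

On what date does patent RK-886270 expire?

Natural term of RK-886270:
  Base: filing + 24 years → 28 October 2023.
  Interference Suspension Credit: +74 days → 10 January 2024.
Expiry of referenced patent RK-710988:
  Base: filing + 24 years → 23 November 2021.
  Marketing Approval Extension: 1047 days (within the 1380-day cap) → +1047 days → 5 October 2024.
  Prosecution Delay Deduction: −216 days → 3 March 2024.
Terminal disclaimer: RK-886270 expires on the earlier of 10 January 2024 and 3 March 2024.

2024-01-10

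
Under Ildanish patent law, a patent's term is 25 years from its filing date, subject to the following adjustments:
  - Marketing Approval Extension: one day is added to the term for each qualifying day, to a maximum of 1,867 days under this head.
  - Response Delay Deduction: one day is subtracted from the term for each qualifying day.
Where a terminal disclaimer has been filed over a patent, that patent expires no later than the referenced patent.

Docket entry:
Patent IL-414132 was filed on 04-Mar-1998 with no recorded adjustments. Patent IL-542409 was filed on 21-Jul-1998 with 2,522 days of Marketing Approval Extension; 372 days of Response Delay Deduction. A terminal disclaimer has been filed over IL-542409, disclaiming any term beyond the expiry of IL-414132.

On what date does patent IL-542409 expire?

Natural term of IL-542409:
  Base: filing + 25 years → 21 July 2023.
  Marketing Approval Extension: 2522 days claimed exceeds the 1867-day cap, so +1867 days → 30 August 2028.
  Response Delay Deduction: −372 days → 24 August 2027.
Expiry of referenced patent IL-414132:
  Base: filing + 25 years → 4 March 2023.
Terminal disclaimer: IL-542409 expires on the earlier of 24 August 2027 and 4 March 2023.

March 4, 2023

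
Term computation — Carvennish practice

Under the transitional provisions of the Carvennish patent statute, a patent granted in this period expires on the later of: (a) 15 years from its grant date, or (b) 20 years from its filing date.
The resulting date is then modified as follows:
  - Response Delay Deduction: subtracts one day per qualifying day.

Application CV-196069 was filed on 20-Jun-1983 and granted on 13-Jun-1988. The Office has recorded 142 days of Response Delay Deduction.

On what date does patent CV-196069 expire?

(a) grant + 15 years → 13 June 2003.
(b) filing + 20 years → 20 June 2003.
Later of the two: 20 June 2003.
Response Delay Deduction: −142 days → 29 January 2003.

2003-01-29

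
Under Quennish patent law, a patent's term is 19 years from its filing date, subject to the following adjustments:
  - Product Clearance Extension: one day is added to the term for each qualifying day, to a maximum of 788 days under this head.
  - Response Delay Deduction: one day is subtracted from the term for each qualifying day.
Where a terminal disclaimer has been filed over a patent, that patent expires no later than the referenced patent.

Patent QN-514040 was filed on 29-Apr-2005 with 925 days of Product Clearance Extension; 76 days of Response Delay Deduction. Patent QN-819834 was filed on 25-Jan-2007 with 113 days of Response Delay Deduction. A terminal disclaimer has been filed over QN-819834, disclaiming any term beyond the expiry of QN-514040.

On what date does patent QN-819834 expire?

October 4, 2025

Natural term of QN-819834:
  Base: filing + 19 years → 25 January 2026.
  Response Delay Deduction: −113 days → 4 October 2025.
Expiry of referenced patent QN-514040:
  Base: filing + 19 years → 29 April 2024.
  Product Clearance Extension: 925 days claimed exceeds the 788-day cap, so +788 days → 26 June 2026.
  Response Delay Deduction: −76 days → 11 April 2026.
Terminal disclaimer: QN-819834 expires on the earlier of 4 October 2025 and 11 April 2026.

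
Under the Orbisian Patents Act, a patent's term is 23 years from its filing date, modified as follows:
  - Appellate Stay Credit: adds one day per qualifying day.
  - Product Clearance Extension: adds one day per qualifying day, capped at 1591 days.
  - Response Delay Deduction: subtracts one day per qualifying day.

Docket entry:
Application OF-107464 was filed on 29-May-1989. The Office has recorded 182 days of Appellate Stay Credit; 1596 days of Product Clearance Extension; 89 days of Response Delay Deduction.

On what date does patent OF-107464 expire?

2017-01-07

Base term: filing date + 23 years → 29 May 2012.
Appellate Stay Credit: +182 days → 27 November 2012.
Product Clearance Extension: 1596 days claimed exceeds the 1591-day cap, so +1591 days → 6 April 2017.
Response Delay Deduction: −89 days → 7 January 2017.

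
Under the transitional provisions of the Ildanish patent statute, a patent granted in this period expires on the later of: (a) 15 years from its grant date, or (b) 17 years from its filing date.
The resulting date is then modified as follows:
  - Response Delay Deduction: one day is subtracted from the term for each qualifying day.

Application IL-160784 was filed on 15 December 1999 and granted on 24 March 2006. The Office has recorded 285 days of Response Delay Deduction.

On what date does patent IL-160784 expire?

(a) grant + 15 years → 24 March 2021.
(b) filing + 17 years → 15 December 2016.
Later of the two: 24 March 2021.
Response Delay Deduction: −285 days → 12 June 2020.

June 12, 2020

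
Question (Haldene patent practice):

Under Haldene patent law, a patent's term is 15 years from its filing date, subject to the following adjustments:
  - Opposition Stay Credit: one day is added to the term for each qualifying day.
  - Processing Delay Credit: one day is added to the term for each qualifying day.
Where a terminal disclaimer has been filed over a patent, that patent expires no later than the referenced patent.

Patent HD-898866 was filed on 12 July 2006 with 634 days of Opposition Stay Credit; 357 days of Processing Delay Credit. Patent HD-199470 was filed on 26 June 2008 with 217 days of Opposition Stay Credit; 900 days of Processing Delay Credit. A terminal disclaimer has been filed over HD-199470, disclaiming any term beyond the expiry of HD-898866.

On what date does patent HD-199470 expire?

Natural term of HD-199470:
  Base: filing + 15 years → 26 June 2023.
  Opposition Stay Credit: +217 days → 29 January 2024.
  Processing Delay Credit: +900 days → 17 July 2026.
Expiry of referenced patent HD-898866:
  Base: filing + 15 years → 12 July 2021.
  Opposition Stay Credit: +634 days → 7 April 2023.
  Processing Delay Credit: +357 days → 29 March 2024.
Terminal disclaimer: HD-199470 expires on the earlier of 17 July 2026 and 29 March 2024.

March 29, 2024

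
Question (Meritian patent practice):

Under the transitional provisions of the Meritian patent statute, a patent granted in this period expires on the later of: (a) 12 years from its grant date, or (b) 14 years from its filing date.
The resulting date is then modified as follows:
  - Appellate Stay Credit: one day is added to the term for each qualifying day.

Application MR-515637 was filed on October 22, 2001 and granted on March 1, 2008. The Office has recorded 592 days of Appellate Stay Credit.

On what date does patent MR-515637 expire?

October 14, 2021

(a) grant + 12 years → 1 March 2020.
(b) filing + 14 years → 22 October 2015.
Later of the two: 1 March 2020.
Appellate Stay Credit: +592 days → 14 October 2021.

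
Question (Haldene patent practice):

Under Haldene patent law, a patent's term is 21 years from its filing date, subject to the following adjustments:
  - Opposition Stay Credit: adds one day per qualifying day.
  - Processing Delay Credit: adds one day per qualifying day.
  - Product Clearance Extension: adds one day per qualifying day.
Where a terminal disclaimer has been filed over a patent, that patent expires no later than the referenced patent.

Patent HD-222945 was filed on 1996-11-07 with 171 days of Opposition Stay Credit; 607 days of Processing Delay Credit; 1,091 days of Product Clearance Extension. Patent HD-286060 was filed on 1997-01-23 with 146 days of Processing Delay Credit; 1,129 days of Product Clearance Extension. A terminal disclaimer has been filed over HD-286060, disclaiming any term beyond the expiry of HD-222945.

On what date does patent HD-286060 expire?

Natural term of HD-286060:
  Base: filing + 21 years → 23 January 2018.
  Processing Delay Credit: +146 days → 18 June 2018.
  Product Clearance Extension: +1129 days → 21 July 2021.
Expiry of referenced patent HD-222945:
  Base: filing + 21 years → 7 November 2017.
  Opposition Stay Credit: +171 days → 27 April 2018.
  Processing Delay Credit: +607 days → 25 December 2019.
  Product Clearance Extension: +1091 days → 20 December 2022.
Terminal disclaimer: HD-286060 expires on the earlier of 21 July 2021 and 20 December 2022.

2021-07-21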